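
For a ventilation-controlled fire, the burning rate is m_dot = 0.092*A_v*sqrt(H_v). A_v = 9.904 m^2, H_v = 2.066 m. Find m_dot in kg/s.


sqrt(H_v) = 1.4374
m_dot = 0.092 * 9.904 * 1.4374 = 1.3097 kg/s

1.3097 kg/s


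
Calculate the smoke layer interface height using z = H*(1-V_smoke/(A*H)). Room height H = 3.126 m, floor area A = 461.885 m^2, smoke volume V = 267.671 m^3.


V/(A*H) = 0.18539
1 - 0.18539 = 0.81461
z = 3.126 * 0.81461 = 2.5465 m

2.5465 m


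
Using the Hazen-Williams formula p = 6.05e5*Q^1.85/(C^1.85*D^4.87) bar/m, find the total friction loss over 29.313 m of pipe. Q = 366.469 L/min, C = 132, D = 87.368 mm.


Q^1.85 = 55395
C^1.85 = 8376.5
D^4.87 = 2.8470e+09
p/m = 0.0014053 bar/m
p_total = 0.0014053 * 29.313 = 0.041194 bar

0.041194 bar


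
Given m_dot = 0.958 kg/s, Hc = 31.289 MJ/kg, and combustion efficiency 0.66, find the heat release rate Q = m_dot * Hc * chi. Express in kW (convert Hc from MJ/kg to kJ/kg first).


Hc = 31.289 MJ/kg = 31.289 * 1000 kJ/kg = 31289 kJ/kg
Q = 0.958 kg/s * 31289 kJ/kg * 0.66 = 19783 kW

19783 kW


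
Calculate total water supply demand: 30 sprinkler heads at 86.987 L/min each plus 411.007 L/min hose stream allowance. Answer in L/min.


Sprinkler demand = 30 * 86.987 = 2609.61 L/min
Total = 2609.61 + 411.007 = 3020.617 L/min

3020.617 L/min


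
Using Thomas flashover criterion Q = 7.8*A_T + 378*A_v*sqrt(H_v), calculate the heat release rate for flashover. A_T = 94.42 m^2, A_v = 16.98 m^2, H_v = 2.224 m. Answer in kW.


7.8*A_T = 736.476
sqrt(H_v) = 1.4913
378*A_v*sqrt(H_v) = 9571.9
Q = 736.476 + 9571.9 = 10308 kW

10308 kW


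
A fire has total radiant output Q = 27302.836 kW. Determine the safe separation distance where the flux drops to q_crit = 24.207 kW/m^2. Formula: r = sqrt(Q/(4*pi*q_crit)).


4*pi*q_crit = 304.19
Q/(4*pi*q_crit) = 89.755
r = sqrt(89.755) = 9.4739 m

9.4739 m


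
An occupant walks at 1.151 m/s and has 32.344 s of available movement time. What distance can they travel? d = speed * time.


d = 1.151 * 32.344 = 37.228 m

37.228 m


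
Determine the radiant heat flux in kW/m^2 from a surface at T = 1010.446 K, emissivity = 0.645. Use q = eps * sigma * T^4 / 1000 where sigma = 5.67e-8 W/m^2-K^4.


T^4 = 1.0424e+12
q = 0.645 * 5.67e-8 * 1.0424e+12 / 1000 = 38.124 kW/m^2

38.124 kW/m^2


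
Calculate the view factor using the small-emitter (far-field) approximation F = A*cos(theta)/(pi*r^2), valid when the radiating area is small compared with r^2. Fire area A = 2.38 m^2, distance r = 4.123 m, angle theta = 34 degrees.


cos(34 deg) = 0.82904
pi*r^2 = 53.404
F = 2.38 * 0.82904 / 53.404 = 0.036947

0.036947


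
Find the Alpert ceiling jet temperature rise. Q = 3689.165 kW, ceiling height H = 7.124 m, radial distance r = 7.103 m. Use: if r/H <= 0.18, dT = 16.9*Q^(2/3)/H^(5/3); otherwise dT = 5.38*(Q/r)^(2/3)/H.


r/H = 7.103 / 7.124 = 0.99705
r/H > 0.18, so dT = 5.38*(Q/r)^(2/3)/H
Q/r = 519.38
(Q/r)^(2/3) = 64.614
dT = 5.38 * 64.614 / 7.124 = 48.796 K

48.796 K


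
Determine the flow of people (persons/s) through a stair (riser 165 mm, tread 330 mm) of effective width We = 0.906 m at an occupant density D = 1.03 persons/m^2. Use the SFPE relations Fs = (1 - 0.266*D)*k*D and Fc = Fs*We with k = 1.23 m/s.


1 - 0.266*D = 1 - 0.266*1.03 = 0.72602
Fs = 0.72602 * 1.23 * 1.03 = 0.91979 persons/(s*m)
Fc = 0.91979 * 0.906 = 0.83333 persons/s

0.83333 persons/s


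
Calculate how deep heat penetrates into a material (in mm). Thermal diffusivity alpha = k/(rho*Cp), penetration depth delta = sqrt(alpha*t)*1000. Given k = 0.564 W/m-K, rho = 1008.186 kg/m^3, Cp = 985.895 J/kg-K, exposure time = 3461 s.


alpha = 0.564 / (1008.186 * 985.895) = 5.6742e-07 m^2/s
alpha * t = 0.0019639
delta = sqrt(0.0019639) * 1000 = 44.315 mm

44.315 mm


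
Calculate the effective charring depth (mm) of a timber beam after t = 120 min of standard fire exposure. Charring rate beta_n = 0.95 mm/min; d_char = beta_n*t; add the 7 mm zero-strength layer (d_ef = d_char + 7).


d_char = 0.95 * 120 = 114 mm
d_ef = 114 + 1.0*7 = 121 mm

121 mm


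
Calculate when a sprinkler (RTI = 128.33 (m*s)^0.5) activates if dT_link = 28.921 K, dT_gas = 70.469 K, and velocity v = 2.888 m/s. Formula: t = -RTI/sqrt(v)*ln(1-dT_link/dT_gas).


dT_link/dT_gas = 0.41041
ln(1 - 0.41041) = -0.52832
t = -128.33 / sqrt(2.888) * -0.52832 = 39.896 s

39.896 s


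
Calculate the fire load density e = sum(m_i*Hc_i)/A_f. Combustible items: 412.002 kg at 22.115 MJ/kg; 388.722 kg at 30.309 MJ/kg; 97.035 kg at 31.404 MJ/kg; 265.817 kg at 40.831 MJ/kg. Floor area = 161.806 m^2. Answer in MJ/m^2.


Total energy = 412.002*22.115 + 388.722*30.309 + 97.035*31.404 + 265.817*40.831
= 9111.424 + 11781.78 + 3047.287 + 10853.57
= 34794.06 MJ
e = 34794.06 / 161.806 = 215.04 MJ/m^2

215.04 MJ/m^2


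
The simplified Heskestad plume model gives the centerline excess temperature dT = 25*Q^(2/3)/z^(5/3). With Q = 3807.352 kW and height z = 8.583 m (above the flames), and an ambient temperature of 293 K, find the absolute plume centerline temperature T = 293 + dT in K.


Q^(2/3) = 243.83
z^(5/3) = 35.980
dT = 25 * 243.83 / 35.980 = 169.42 K
T = 293 + 169.42 = 462.42 K

462.42 K


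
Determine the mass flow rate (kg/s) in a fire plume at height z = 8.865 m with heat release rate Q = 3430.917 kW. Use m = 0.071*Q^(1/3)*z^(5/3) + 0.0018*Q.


Q^(1/3) = 15.082
z^(5/3) = 37.972
First term = 0.071 * 15.082 * 37.972 = 40.662
Second term = 0.0018 * 3430.917 = 6.1757
m = 46.838 kg/s

46.838 kg/s


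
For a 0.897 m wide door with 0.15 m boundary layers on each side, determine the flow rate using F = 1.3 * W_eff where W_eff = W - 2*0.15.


W_eff = 0.897 - 0.30 = 0.597 m
F = 1.3 * 0.597 = 0.77610 persons/s

0.77610 persons/s


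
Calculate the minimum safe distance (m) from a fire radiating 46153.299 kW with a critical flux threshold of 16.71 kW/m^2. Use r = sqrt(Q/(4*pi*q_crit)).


4*pi*q_crit = 209.98
Q/(4*pi*q_crit) = 219.79
r = sqrt(219.79) = 14.825 m

14.825 m


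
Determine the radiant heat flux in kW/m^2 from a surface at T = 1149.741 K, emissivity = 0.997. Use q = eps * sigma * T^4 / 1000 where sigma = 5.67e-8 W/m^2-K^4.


T^4 = 1.7474e+12
q = 0.997 * 5.67e-8 * 1.7474e+12 / 1000 = 98.782 kW/m^2

98.782 kW/m^2


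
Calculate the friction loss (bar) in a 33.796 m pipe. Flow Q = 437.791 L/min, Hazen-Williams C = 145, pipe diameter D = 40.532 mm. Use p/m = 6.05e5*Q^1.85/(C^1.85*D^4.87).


Q^1.85 = 76974
C^1.85 = 9966.2
D^4.87 = 6.7605e+07
p/m = 0.069118 bar/m
p_total = 0.069118 * 33.796 = 2.3359 bar

2.3359 bar


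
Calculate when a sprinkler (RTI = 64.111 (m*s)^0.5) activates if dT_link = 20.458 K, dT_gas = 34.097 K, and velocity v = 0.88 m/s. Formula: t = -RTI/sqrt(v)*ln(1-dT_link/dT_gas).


dT_link/dT_gas = 0.59999
ln(1 - 0.59999) = -0.91628
t = -64.111 / sqrt(0.88) * -0.91628 = 62.621 s

62.621 s


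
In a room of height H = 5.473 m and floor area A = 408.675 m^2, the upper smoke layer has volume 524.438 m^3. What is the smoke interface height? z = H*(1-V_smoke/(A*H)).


V/(A*H) = 0.23447
1 - 0.23447 = 0.76553
z = 5.473 * 0.76553 = 4.1897 m

4.1897 m


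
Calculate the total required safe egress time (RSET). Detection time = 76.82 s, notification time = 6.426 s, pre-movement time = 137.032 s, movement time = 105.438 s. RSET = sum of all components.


Total = 76.82 + 6.426 + 137.032 + 105.438 = 325.716 s

325.716 s


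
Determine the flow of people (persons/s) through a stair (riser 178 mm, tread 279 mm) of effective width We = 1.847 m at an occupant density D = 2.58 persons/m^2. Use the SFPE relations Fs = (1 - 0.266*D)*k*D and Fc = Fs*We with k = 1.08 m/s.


1 - 0.266*D = 1 - 0.266*2.58 = 0.31372
Fs = 0.31372 * 1.08 * 2.58 = 0.87415 persons/(s*m)
Fc = 0.87415 * 1.847 = 1.6146 persons/s

1.6146 persons/s


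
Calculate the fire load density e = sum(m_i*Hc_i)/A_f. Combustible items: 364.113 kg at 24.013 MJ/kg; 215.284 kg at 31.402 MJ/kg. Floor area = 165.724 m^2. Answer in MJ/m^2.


Total energy = 364.113*24.013 + 215.284*31.402
= 8743.445 + 6760.348
= 15503.79 MJ
e = 15503.79 / 165.724 = 93.552 MJ/m^2

93.552 MJ/m^2


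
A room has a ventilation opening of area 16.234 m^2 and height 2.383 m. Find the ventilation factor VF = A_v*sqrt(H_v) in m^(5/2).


sqrt(H_v) = 1.5437
VF = 16.234 * 1.5437 = 25.060 m^(5/2)

25.060 m^(5/2)


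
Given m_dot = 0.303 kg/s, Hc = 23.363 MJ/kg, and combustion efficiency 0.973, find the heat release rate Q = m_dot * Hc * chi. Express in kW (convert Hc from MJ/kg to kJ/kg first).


Hc = 23.363 MJ/kg = 23.363 * 1000 kJ/kg = 23363 kJ/kg
Q = 0.303 kg/s * 23363 kJ/kg * 0.973 = 6887.9 kW

6887.9 kW


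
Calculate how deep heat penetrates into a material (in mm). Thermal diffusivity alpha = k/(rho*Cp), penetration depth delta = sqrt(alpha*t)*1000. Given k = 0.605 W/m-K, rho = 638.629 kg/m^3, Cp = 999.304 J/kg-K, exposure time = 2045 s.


alpha = 0.605 / (638.629 * 999.304) = 9.4800e-07 m^2/s
alpha * t = 0.0019387
delta = sqrt(0.0019387) * 1000 = 44.030 mm

44.030 mm


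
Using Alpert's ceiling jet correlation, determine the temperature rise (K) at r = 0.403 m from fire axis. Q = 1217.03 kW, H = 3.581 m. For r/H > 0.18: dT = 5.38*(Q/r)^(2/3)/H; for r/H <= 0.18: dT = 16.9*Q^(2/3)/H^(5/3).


r/H = 0.403 / 3.581 = 0.11254
r/H <= 0.18, so dT = 16.9*Q^(2/3)/H^(5/3)
Q^(2/3) = 113.99
H^(5/3) = 8.3819
dT = 16.9 * 113.99 / 8.3819 = 229.83 K

229.83 K


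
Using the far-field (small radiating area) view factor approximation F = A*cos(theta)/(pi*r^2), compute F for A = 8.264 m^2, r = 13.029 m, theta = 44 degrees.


cos(44 deg) = 0.71934
pi*r^2 = 533.30
F = 8.264 * 0.71934 / 533.30 = 0.011147

0.011147


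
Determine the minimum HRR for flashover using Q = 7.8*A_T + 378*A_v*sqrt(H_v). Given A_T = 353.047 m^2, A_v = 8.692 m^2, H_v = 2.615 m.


7.8*A_T = 2753.8
sqrt(H_v) = 1.6171
378*A_v*sqrt(H_v) = 5313.1
Q = 2753.8 + 5313.1 = 8066.9 kW

8066.9 kW


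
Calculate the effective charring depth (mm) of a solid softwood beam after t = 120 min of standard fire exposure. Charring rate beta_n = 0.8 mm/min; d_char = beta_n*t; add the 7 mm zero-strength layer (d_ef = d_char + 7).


d_char = 0.8 * 120 = 96 mm
d_ef = 96 + 1.0*7 = 103 mm

103 mm


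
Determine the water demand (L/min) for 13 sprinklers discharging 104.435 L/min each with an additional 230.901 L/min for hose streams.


Sprinkler demand = 13 * 104.435 = 1357.655 L/min
Total = 1357.655 + 230.901 = 1588.556 L/min

1588.556 L/min


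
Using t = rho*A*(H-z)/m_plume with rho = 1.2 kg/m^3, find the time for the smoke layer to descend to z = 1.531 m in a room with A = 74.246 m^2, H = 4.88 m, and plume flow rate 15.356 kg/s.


H - z = 3.349 m
t = 1.2 * 74.246 * 3.349 / 15.356 = 19.431 s

19.431 s


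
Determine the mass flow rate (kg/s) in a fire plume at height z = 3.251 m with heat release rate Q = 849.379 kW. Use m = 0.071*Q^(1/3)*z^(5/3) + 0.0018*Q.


Q^(1/3) = 9.4704
z^(5/3) = 7.1345
First term = 0.071 * 9.4704 * 7.1345 = 4.7972
Second term = 0.0018 * 849.379 = 1.5289
m = 6.3261 kg/s

6.3261 kg/s


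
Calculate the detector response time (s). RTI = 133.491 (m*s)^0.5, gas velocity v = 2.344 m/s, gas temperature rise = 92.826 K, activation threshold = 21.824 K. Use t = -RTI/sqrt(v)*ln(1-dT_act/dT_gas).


dT_act/dT_gas = 0.23511
ln(1 - 0.23511) = -0.26802
t = -133.491 / sqrt(2.344) * -0.26802 = 23.369 s

23.369 s


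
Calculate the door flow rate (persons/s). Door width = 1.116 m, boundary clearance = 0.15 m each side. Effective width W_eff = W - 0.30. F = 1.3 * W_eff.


W_eff = 1.116 - 0.30 = 0.816 m
F = 1.3 * 0.816 = 1.0608 persons/s

1.0608 persons/s


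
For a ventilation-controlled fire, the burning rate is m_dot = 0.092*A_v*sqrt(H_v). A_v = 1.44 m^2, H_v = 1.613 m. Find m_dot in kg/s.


sqrt(H_v) = 1.2700
m_dot = 0.092 * 1.44 * 1.2700 = 0.16825 kg/s

0.16825 kg/s


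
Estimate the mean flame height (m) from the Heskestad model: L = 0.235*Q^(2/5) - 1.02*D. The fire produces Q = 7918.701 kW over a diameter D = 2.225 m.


Q^(2/5) = 36.263
0.235 * Q^(2/5) = 8.5218
1.02 * D = 2.2695
L = 6.2523 m

6.2523 m


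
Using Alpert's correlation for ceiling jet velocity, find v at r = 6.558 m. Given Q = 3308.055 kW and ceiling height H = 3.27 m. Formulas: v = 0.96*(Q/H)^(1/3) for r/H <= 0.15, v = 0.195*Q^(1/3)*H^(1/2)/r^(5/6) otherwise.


r/H = 6.558 / 3.27 = 2.0055
r/H > 0.15, so v = 0.195*Q^(1/3)*H^(1/2)/r^(5/6)
Q^(1/3) = 14.900
H^(1/2) = 1.8083
r^(5/6) = 4.7934
v = 0.195 * 14.900 * 1.8083 / 4.7934 = 1.0961 m/s

1.0961 m/s


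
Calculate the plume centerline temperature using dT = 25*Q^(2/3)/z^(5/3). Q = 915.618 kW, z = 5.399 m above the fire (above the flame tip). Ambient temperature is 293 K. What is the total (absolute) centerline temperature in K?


Q^(2/3) = 94.292
z^(5/3) = 16.616
dT = 25 * 94.292 / 16.616 = 141.87 K
T = 293 + 141.87 = 434.87 K

434.87 K


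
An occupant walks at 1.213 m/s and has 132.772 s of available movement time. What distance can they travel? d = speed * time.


d = 1.213 * 132.772 = 161.05 m

161.05 m


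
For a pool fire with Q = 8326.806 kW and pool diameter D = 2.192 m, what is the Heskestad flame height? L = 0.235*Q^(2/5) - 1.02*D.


Q^(2/5) = 36.999
0.235 * Q^(2/5) = 8.6948
1.02 * D = 2.2358
L = 6.4590 m

6.4590 m


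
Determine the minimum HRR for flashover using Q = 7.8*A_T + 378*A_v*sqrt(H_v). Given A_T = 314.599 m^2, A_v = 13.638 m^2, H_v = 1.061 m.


7.8*A_T = 2453.9
sqrt(H_v) = 1.0300
378*A_v*sqrt(H_v) = 5310.1
Q = 2453.9 + 5310.1 = 7763.9 kW

7763.9 kW


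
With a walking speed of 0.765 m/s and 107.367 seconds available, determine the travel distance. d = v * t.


d = 0.765 * 107.367 = 82.136 m

82.136 m


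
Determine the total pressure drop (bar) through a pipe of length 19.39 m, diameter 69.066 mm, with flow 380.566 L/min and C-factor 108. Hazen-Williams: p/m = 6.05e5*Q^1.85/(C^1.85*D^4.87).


Q^1.85 = 59401
C^1.85 = 5778.8
D^4.87 = 9.0619e+08
p/m = 0.0068628 bar/m
p_total = 0.0068628 * 19.39 = 0.13307 bar

0.13307 bar


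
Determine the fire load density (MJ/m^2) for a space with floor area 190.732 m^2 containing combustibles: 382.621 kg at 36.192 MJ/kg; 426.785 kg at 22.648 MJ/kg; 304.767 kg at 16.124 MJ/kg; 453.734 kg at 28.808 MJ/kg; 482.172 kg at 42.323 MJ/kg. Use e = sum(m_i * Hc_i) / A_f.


Total energy = 382.621*36.192 + 426.785*22.648 + 304.767*16.124 + 453.734*28.808 + 482.172*42.323
= 13847.82 + 9665.827 + 4914.063 + 13071.17 + 20406.97
= 61905.84 MJ
e = 61905.84 / 190.732 = 324.57 MJ/m^2

324.57 MJ/m^2


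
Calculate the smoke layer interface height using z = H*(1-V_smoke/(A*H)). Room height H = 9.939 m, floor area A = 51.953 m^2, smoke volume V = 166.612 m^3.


V/(A*H) = 0.32267
1 - 0.32267 = 0.67733
z = 9.939 * 0.67733 = 6.7320 m

6.7320 m


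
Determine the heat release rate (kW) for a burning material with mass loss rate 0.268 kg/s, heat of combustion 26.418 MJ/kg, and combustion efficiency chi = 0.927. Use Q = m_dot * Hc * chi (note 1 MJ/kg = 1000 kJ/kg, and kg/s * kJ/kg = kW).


Hc = 26.418 MJ/kg = 26.418 * 1000 kJ/kg = 26418 kJ/kg
Q = 0.268 kg/s * 26418 kJ/kg * 0.927 = 6563.2 kW

6563.2 kW


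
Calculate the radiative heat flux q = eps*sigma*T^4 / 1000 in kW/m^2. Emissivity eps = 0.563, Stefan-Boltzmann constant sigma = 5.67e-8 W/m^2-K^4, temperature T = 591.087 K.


T^4 = 1.2207e+11
q = 0.563 * 5.67e-8 * 1.2207e+11 / 1000 = 3.8967 kW/m^2

3.8967 kW/m^2


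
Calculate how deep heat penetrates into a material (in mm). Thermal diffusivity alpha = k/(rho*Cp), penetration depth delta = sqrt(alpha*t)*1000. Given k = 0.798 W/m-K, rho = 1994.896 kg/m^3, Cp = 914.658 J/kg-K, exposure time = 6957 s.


alpha = 0.798 / (1994.896 * 914.658) = 4.3734e-07 m^2/s
alpha * t = 0.0030426
delta = sqrt(0.0030426) * 1000 = 55.160 mm

55.160 mm


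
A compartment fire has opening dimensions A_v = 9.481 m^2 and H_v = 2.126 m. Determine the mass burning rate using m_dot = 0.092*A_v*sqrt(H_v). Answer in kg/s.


sqrt(H_v) = 1.4581
m_dot = 0.092 * 9.481 * 1.4581 = 1.2718 kg/s

1.2718 kg/s


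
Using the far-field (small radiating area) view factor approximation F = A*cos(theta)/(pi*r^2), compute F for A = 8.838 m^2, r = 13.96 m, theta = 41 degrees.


cos(41 deg) = 0.75471
pi*r^2 = 612.24
F = 8.838 * 0.75471 / 612.24 = 0.010895

0.010895


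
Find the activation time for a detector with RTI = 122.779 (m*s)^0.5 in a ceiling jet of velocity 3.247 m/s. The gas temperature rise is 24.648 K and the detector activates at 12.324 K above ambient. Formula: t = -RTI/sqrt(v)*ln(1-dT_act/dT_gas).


dT_act/dT_gas = 0.5
ln(1 - 0.5) = -0.69315
t = -122.779 / sqrt(3.247) * -0.69315 = 47.229 s

47.229 s


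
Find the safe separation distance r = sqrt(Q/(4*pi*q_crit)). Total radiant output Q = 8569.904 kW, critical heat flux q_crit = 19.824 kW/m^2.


4*pi*q_crit = 249.12
Q/(4*pi*q_crit) = 34.401
r = sqrt(34.401) = 5.8653 m

5.8653 m


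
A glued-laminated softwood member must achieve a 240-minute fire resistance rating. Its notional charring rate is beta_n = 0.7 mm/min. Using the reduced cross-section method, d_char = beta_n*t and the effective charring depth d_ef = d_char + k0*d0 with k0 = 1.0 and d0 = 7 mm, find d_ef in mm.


d_char = 0.7 * 240 = 168 mm
d_ef = 168 + 1.0*7 = 175 mm

175 mm


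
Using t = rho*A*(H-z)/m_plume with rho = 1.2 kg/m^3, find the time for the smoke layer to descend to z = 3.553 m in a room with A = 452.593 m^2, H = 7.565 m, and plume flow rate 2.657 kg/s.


H - z = 4.012 m
t = 1.2 * 452.593 * 4.012 / 2.657 = 820.08 s

820.08 s


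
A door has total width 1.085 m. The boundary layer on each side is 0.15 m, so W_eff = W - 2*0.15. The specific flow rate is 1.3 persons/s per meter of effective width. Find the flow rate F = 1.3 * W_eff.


W_eff = 1.085 - 0.30 = 0.785 m
F = 1.3 * 0.785 = 1.0205 persons/s

1.0205 persons/s


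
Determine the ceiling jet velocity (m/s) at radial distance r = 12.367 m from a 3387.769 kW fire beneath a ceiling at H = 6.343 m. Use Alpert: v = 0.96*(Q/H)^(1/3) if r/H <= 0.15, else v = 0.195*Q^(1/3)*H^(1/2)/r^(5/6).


r/H = 12.367 / 6.343 = 1.9497
r/H > 0.15, so v = 0.195*Q^(1/3)*H^(1/2)/r^(5/6)
Q^(1/3) = 15.019
H^(1/2) = 2.5185
r^(5/6) = 8.1324
v = 0.195 * 15.019 * 2.5185 / 8.1324 = 0.90698 m/s

0.90698 m/s


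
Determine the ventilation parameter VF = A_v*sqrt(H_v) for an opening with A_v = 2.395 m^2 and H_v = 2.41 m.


sqrt(H_v) = 1.5524
VF = 2.395 * 1.5524 = 3.7180 m^(5/2)

3.7180 m^(5/2)


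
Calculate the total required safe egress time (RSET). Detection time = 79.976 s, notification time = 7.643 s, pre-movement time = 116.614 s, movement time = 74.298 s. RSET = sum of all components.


Total = 79.976 + 7.643 + 116.614 + 74.298 = 278.531 s

278.531 s


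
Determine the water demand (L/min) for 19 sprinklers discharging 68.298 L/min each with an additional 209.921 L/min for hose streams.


Sprinkler demand = 19 * 68.298 = 1297.662 L/min
Total = 1297.662 + 209.921 = 1507.583 L/min

1507.583 L/min


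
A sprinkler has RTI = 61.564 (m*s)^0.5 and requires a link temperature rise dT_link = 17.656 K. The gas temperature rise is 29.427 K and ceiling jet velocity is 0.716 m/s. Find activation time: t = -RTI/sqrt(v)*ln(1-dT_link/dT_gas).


dT_link/dT_gas = 0.59999
ln(1 - 0.59999) = -0.91627
t = -61.564 / sqrt(0.716) * -0.91627 = 66.665 s

66.665 s


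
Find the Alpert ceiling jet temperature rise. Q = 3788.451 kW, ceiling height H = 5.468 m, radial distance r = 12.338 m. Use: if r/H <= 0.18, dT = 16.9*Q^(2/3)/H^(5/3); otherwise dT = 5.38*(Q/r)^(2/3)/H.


r/H = 12.338 / 5.468 = 2.2564
r/H > 0.18, so dT = 5.38*(Q/r)^(2/3)/H
Q/r = 307.06
(Q/r)^(2/3) = 45.514
dT = 5.38 * 45.514 / 5.468 = 44.781 K

44.781 K


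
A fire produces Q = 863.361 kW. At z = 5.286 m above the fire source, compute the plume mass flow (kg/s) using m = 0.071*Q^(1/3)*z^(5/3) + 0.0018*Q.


Q^(1/3) = 9.5221
z^(5/3) = 16.040
First term = 0.071 * 9.5221 * 16.040 = 10.844
Second term = 0.0018 * 863.361 = 1.5540
m = 12.398 kg/s

12.398 kg/s


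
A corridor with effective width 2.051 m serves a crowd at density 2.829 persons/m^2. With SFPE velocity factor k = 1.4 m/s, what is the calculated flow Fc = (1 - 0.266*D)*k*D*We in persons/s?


1 - 0.266*D = 1 - 0.266*2.829 = 0.24749
Fs = 0.24749 * 1.4 * 2.829 = 0.98019 persons/(s*m)
Fc = 0.98019 * 2.051 = 2.0104 persons/s

2.0104 persons/s


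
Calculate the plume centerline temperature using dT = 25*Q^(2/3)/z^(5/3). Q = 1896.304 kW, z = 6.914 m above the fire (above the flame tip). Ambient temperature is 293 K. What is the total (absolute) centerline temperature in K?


Q^(2/3) = 153.20
z^(5/3) = 25.093
dT = 25 * 153.20 / 25.093 = 152.64 K
T = 293 + 152.64 = 445.64 K

445.64 K


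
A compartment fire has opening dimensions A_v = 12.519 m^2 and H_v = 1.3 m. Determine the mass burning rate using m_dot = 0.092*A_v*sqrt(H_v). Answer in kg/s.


sqrt(H_v) = 1.1402
m_dot = 0.092 * 12.519 * 1.1402 = 1.3132 kg/s

1.3132 kg/s


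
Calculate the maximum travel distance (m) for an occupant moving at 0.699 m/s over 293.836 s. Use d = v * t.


d = 0.699 * 293.836 = 205.39 m

205.39 m


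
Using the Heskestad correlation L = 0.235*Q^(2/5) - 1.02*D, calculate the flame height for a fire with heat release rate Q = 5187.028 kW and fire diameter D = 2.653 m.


Q^(2/5) = 30.617
0.235 * Q^(2/5) = 7.1951
1.02 * D = 2.7061
L = 4.4890 m

4.4890 m


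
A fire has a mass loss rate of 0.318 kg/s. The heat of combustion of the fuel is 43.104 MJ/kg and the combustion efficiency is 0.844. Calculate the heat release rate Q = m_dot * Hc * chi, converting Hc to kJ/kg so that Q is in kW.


Hc = 43.104 MJ/kg = 43.104 * 1000 kJ/kg = 43104 kJ/kg
Q = 0.318 kg/s * 43104 kJ/kg * 0.844 = 11569 kW

11569 kW


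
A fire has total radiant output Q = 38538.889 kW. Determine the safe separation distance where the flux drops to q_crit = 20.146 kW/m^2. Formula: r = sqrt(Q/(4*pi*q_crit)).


4*pi*q_crit = 253.16
Q/(4*pi*q_crit) = 152.23
r = sqrt(152.23) = 12.338 m

12.338 m


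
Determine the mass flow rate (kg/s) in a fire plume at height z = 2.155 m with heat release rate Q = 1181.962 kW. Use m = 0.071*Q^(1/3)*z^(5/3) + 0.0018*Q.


Q^(1/3) = 10.573
z^(5/3) = 3.5954
First term = 0.071 * 10.573 * 3.5954 = 2.6990
Second term = 0.0018 * 1181.962 = 2.1275
m = 4.8265 kg/s

4.8265 kg/s


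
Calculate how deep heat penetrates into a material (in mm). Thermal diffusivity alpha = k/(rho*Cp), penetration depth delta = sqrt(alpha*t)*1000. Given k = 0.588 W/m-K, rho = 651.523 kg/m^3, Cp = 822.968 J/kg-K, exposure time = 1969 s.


alpha = 0.588 / (651.523 * 822.968) = 1.0966e-06 m^2/s
alpha * t = 0.0021593
delta = sqrt(0.0021593) * 1000 = 46.468 mm

46.468 mm


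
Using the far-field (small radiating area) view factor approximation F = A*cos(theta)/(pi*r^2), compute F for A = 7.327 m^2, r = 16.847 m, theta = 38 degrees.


cos(38 deg) = 0.78801
pi*r^2 = 891.65
F = 7.327 * 0.78801 / 891.65 = 0.0064754

0.0064754


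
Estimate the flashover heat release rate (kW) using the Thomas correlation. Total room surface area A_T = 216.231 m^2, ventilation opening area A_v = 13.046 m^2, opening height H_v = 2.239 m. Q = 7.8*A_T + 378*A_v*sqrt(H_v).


7.8*A_T = 1686.6
sqrt(H_v) = 1.4963
378*A_v*sqrt(H_v) = 7379.0
Q = 1686.6 + 7379.0 = 9065.6 kW

9065.6 kW


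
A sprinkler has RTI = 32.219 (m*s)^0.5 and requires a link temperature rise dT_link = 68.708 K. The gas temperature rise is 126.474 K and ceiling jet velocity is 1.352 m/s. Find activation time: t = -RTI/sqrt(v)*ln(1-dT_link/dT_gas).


dT_link/dT_gas = 0.54326
ln(1 - 0.54326) = -0.78364
t = -32.219 / sqrt(1.352) * -0.78364 = 21.714 s

21.714 s


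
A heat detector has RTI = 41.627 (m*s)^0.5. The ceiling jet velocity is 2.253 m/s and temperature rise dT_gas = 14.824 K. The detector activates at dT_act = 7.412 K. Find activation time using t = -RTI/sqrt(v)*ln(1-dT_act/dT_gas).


dT_act/dT_gas = 0.5
ln(1 - 0.5) = -0.69315
t = -41.627 / sqrt(2.253) * -0.69315 = 19.223 s

19.223 s


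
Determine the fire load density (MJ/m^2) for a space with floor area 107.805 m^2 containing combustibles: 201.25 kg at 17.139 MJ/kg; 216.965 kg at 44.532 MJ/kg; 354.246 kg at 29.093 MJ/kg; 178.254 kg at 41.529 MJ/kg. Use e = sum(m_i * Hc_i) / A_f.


Total energy = 201.25*17.139 + 216.965*44.532 + 354.246*29.093 + 178.254*41.529
= 3449.224 + 9661.885 + 10306.08 + 7402.710
= 30819.90 MJ
e = 30819.90 / 107.805 = 285.89 MJ/m^2

285.89 MJ/m^2


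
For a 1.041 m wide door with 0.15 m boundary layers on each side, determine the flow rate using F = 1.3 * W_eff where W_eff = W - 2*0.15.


W_eff = 1.041 - 0.30 = 0.741 m
F = 1.3 * 0.741 = 0.96330 persons/s

0.96330 persons/s


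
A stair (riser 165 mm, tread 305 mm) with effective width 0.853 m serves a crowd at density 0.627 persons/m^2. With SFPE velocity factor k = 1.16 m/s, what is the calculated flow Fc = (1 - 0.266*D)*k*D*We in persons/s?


1 - 0.266*D = 1 - 0.266*0.627 = 0.83322
Fs = 0.83322 * 1.16 * 0.627 = 0.60602 persons/(s*m)
Fc = 0.60602 * 0.853 = 0.51693 persons/s

0.51693 persons/s


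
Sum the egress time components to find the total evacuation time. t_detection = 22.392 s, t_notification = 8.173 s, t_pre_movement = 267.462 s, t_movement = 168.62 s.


Total = 22.392 + 8.173 + 267.462 + 168.62 = 466.647 s

466.647 s


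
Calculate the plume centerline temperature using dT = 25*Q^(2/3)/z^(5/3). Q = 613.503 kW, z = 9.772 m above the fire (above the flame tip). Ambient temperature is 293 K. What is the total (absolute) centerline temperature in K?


Q^(2/3) = 72.201
z^(5/3) = 44.666
dT = 25 * 72.201 / 44.666 = 40.412 K
T = 293 + 40.412 = 333.41 K

333.41 K


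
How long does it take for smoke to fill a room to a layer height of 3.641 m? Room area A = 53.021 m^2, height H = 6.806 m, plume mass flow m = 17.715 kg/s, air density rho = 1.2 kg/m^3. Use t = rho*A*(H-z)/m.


H - z = 3.165 m
t = 1.2 * 53.021 * 3.165 / 17.715 = 11.367 s

11.367 s


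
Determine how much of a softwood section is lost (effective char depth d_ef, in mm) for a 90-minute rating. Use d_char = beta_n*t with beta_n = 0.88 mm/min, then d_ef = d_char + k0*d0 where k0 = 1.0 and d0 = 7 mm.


d_char = 0.88 * 90 = 79.2 mm
d_ef = 79.2 + 1.0*7 = 86.2 mm

86.2 mm


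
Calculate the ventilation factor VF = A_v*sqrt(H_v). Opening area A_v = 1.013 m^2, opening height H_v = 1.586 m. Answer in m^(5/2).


sqrt(H_v) = 1.2594
VF = 1.013 * 1.2594 = 1.2757 m^(5/2)

1.2757 m^(5/2)


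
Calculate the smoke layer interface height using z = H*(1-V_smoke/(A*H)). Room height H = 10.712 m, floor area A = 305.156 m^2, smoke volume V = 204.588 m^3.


V/(A*H) = 0.062588
1 - 0.062588 = 0.93741
z = 10.712 * 0.93741 = 10.042 m

10.042 m


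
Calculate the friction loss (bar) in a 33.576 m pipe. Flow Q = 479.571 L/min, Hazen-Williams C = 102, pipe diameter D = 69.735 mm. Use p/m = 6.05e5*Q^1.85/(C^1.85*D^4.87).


Q^1.85 = 91112
C^1.85 = 5198.9
D^4.87 = 9.4974e+08
p/m = 0.011164 bar/m
p_total = 0.011164 * 33.576 = 0.37484 bar

0.37484 bar


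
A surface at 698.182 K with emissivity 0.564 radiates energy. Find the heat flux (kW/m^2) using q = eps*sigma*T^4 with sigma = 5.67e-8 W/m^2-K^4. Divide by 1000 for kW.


T^4 = 2.3762e+11
q = 0.564 * 5.67e-8 * 2.3762e+11 / 1000 = 7.5987 kW/m^2

7.5987 kW/m^2


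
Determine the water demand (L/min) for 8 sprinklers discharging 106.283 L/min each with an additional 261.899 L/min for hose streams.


Sprinkler demand = 8 * 106.283 = 850.264 L/min
Total = 850.264 + 261.899 = 1112.163 L/min

1112.163 L/min


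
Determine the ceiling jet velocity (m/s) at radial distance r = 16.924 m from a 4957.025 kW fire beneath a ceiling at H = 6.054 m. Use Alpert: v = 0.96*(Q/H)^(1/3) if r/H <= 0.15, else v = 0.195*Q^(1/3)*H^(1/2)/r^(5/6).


r/H = 16.924 / 6.054 = 2.7955
r/H > 0.15, so v = 0.195*Q^(1/3)*H^(1/2)/r^(5/6)
Q^(1/3) = 17.051
H^(1/2) = 2.4605
r^(5/6) = 10.562
v = 0.195 * 17.051 * 2.4605 / 10.562 = 0.77454 m/s

0.77454 m/s


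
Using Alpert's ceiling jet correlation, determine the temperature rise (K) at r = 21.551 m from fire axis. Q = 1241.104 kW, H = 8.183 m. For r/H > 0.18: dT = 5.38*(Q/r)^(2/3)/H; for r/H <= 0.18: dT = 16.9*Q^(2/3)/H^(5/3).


r/H = 21.551 / 8.183 = 2.6336
r/H > 0.18, so dT = 5.38*(Q/r)^(2/3)/H
Q/r = 57.589
(Q/r)^(2/3) = 14.913
dT = 5.38 * 14.913 / 8.183 = 9.8046 K

9.8046 K


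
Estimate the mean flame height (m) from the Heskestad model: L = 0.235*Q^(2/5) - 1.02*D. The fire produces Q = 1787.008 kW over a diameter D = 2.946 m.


Q^(2/5) = 19.992
0.235 * Q^(2/5) = 4.6981
1.02 * D = 3.0049
L = 1.6931 m

1.6931 m


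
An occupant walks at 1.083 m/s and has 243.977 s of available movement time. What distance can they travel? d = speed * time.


d = 1.083 * 243.977 = 264.23 m

264.23 m


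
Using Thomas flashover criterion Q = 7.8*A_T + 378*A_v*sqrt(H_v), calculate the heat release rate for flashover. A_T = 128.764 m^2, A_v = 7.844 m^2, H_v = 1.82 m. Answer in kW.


7.8*A_T = 1004.4
sqrt(H_v) = 1.3491
378*A_v*sqrt(H_v) = 4000.0
Q = 1004.4 + 4000.0 = 5004.4 kW

5004.4 kW


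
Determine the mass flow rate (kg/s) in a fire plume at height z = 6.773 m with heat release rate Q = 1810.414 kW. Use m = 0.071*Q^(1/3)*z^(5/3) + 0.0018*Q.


Q^(1/3) = 12.188
z^(5/3) = 24.246
First term = 0.071 * 12.188 * 24.246 = 20.981
Second term = 0.0018 * 1810.414 = 3.2587
m = 24.239 kg/s

24.239 kg/s


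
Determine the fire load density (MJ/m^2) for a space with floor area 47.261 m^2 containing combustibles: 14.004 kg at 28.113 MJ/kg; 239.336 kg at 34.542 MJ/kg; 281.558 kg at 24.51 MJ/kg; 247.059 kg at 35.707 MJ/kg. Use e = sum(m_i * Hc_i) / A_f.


Total energy = 14.004*28.113 + 239.336*34.542 + 281.558*24.51 + 247.059*35.707
= 393.6945 + 8267.144 + 6900.987 + 8821.736
= 24383.56 MJ
e = 24383.56 / 47.261 = 515.93 MJ/m^2

515.93 MJ/m^2


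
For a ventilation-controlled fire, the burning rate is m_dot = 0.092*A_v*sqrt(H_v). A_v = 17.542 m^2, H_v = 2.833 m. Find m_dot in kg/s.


sqrt(H_v) = 1.6832
m_dot = 0.092 * 17.542 * 1.6832 = 2.7164 kg/s

2.7164 kg/s


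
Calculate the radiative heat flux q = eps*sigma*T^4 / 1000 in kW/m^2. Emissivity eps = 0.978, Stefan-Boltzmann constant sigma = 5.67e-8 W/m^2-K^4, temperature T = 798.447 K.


T^4 = 4.0643e+11
q = 0.978 * 5.67e-8 * 4.0643e+11 / 1000 = 22.538 kW/m^2

22.538 kW/m^2


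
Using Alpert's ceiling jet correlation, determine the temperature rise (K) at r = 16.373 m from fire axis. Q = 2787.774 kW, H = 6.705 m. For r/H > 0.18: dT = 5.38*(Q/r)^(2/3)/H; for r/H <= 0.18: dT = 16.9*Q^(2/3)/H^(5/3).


r/H = 16.373 / 6.705 = 2.4419
r/H > 0.18, so dT = 5.38*(Q/r)^(2/3)/H
Q/r = 170.27
(Q/r)^(2/3) = 30.720
dT = 5.38 * 30.720 / 6.705 = 24.649 K

24.649 K


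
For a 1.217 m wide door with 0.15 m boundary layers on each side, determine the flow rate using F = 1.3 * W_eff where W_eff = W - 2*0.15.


W_eff = 1.217 - 0.30 = 0.917 m
F = 1.3 * 0.917 = 1.1921 persons/s

1.1921 persons/s


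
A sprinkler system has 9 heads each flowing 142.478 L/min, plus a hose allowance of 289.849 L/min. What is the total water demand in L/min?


Sprinkler demand = 9 * 142.478 = 1282.302 L/min
Total = 1282.302 + 289.849 = 1572.151 L/min

1572.151 L/min


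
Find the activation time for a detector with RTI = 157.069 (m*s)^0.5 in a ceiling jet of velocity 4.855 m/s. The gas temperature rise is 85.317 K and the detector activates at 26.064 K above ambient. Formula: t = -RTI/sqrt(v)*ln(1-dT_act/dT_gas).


dT_act/dT_gas = 0.30550
ln(1 - 0.30550) = -0.36456
t = -157.069 / sqrt(4.855) * -0.36456 = 25.987 s

25.987 s


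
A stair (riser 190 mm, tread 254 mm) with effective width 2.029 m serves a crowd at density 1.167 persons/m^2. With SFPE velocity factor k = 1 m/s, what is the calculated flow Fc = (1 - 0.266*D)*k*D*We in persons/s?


1 - 0.266*D = 1 - 0.266*1.167 = 0.68958
Fs = 0.68958 * 1 * 1.167 = 0.80474 persons/(s*m)
Fc = 0.80474 * 2.029 = 1.6328 persons/s

1.6328 persons/s


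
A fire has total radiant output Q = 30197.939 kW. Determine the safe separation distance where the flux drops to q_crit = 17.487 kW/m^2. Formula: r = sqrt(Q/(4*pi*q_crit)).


4*pi*q_crit = 219.75
Q/(4*pi*q_crit) = 137.42
r = sqrt(137.42) = 11.723 m

11.723 m


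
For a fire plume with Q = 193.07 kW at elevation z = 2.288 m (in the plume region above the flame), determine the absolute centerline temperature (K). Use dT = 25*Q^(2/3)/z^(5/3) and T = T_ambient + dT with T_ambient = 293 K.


Q^(2/3) = 33.405
z^(5/3) = 3.9728
dT = 25 * 33.405 / 3.9728 = 210.21 K
T = 293 + 210.21 = 503.21 K

503.21 K


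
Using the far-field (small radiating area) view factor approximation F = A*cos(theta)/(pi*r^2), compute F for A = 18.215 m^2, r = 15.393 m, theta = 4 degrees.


cos(4 deg) = 0.99756
pi*r^2 = 744.38
F = 18.215 * 0.99756 / 744.38 = 0.024410

0.024410


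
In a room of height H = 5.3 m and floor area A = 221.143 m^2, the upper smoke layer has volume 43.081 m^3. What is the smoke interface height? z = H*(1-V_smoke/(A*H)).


V/(A*H) = 0.036757
1 - 0.036757 = 0.96324
z = 5.3 * 0.96324 = 5.1052 m

5.1052 m


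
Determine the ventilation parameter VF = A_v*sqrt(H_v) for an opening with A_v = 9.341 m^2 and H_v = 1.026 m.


sqrt(H_v) = 1.0129
VF = 9.341 * 1.0129 = 9.4617 m^(5/2)

9.4617 m^(5/2)


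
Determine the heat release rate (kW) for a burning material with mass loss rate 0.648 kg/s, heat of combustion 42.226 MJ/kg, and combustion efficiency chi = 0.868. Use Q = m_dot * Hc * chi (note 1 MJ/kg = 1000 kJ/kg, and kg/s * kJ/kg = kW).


Hc = 42.226 MJ/kg = 42.226 * 1000 kJ/kg = 42226 kJ/kg
Q = 0.648 kg/s * 42226 kJ/kg * 0.868 = 23751 kW

23751 kW


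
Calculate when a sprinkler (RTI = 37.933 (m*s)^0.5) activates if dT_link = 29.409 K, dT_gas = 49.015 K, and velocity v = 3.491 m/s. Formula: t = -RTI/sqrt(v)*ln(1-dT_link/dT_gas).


dT_link/dT_gas = 0.6
ln(1 - 0.6) = -0.91629
t = -37.933 / sqrt(3.491) * -0.91629 = 18.603 s

18.603 s


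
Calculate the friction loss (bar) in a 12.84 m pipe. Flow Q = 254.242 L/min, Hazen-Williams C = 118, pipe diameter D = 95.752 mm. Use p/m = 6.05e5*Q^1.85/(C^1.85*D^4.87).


Q^1.85 = 28165
C^1.85 = 6807.4
D^4.87 = 4.4483e+09
p/m = 0.00056272 bar/m
p_total = 0.00056272 * 12.84 = 0.0072253 bar

0.0072253 bar


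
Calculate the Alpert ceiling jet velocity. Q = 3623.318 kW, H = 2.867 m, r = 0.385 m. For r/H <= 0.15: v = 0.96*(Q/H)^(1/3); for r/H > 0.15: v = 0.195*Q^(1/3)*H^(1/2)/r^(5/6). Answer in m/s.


r/H = 0.385 / 2.867 = 0.13429
r/H <= 0.15, so v = 0.96*(Q/H)^(1/3)
Q/H = 1263.8
(Q/H)^(1/3) = 10.812
v = 0.96 * 10.812 = 10.379 m/s

10.379 m/s


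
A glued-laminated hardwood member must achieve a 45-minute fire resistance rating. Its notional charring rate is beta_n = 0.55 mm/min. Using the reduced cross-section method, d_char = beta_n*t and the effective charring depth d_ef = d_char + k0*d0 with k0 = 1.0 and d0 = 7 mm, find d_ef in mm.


d_char = 0.55 * 45 = 24.75 mm
d_ef = 24.75 + 1.0*7 = 31.75 mm

31.75 mm


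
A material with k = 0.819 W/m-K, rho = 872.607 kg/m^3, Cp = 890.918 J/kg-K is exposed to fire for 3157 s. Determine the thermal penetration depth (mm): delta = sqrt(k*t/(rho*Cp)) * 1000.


alpha = 0.819 / (872.607 * 890.918) = 1.0535e-06 m^2/s
alpha * t = 0.0033258
delta = sqrt(0.0033258) * 1000 = 57.670 mm

57.670 mm


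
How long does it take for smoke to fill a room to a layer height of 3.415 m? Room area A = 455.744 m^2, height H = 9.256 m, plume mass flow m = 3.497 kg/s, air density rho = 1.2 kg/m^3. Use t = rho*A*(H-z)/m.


H - z = 5.841 m
t = 1.2 * 455.744 * 5.841 / 3.497 = 913.47 s

913.47 s


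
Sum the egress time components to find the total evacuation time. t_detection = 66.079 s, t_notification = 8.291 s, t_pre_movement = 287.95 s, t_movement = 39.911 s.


Total = 66.079 + 8.291 + 287.95 + 39.911 = 402.231 s

402.231 s


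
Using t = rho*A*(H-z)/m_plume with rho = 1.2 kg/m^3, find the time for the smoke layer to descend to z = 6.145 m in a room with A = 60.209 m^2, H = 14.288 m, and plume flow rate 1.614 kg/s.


H - z = 8.143 m
t = 1.2 * 60.209 * 8.143 / 1.614 = 364.52 s

364.52 s


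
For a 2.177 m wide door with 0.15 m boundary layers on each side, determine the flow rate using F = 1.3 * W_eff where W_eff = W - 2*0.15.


W_eff = 2.177 - 0.30 = 1.877 m
F = 1.3 * 1.877 = 2.4401 persons/s

2.4401 persons/s


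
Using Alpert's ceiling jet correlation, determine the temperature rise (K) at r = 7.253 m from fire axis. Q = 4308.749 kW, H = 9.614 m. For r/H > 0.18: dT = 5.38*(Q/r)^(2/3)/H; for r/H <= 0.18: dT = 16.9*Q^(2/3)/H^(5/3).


r/H = 7.253 / 9.614 = 0.75442
r/H > 0.18, so dT = 5.38*(Q/r)^(2/3)/H
Q/r = 594.06
(Q/r)^(2/3) = 70.668
dT = 5.38 * 70.668 / 9.614 = 39.546 K

39.546 K


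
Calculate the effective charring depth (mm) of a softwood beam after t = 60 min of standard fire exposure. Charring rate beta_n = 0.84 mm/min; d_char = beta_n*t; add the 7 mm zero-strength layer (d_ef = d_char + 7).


d_char = 0.84 * 60 = 50.4 mm
d_ef = 50.4 + 1.0*7 = 57.4 mm

57.4 mm


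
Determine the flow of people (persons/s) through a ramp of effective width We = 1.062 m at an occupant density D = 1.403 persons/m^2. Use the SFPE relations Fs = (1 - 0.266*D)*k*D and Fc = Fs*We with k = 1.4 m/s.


1 - 0.266*D = 1 - 0.266*1.403 = 0.62680
Fs = 0.62680 * 1.4 * 1.403 = 1.2312 persons/(s*m)
Fc = 1.2312 * 1.062 = 1.3075 persons/s

1.3075 persons/s


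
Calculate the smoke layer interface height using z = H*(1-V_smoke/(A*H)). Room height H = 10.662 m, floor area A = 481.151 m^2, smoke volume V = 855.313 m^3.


V/(A*H) = 0.16673
1 - 0.16673 = 0.83327
z = 10.662 * 0.83327 = 8.8844 m

8.8844 m


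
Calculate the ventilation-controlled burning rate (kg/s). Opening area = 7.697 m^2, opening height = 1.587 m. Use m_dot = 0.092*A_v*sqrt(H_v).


sqrt(H_v) = 1.2598
m_dot = 0.092 * 7.697 * 1.2598 = 0.89207 kg/s

0.89207 kg/s


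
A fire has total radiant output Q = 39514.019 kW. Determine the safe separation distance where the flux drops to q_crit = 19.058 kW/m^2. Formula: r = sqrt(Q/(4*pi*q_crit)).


4*pi*q_crit = 239.49
Q/(4*pi*q_crit) = 164.99
r = sqrt(164.99) = 12.845 m

12.845 m


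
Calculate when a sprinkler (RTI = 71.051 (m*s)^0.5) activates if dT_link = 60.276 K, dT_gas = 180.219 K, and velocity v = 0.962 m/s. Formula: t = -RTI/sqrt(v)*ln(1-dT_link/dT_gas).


dT_link/dT_gas = 0.33446
ln(1 - 0.33446) = -0.40716
t = -71.051 / sqrt(0.962) * -0.40716 = 29.495 s

29.495 s


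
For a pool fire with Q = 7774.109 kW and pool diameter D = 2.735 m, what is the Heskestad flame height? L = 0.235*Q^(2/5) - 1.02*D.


Q^(2/5) = 35.996
0.235 * Q^(2/5) = 8.4592
1.02 * D = 2.7897
L = 5.6695 m

5.6695 m


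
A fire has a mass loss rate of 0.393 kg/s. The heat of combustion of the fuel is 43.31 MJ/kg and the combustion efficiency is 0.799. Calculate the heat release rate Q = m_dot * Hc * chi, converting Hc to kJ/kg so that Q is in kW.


Hc = 43.31 MJ/kg = 43.31 * 1000 kJ/kg = 43310 kJ/kg
Q = 0.393 kg/s * 43310 kJ/kg * 0.799 = 13600 kW

13600 kW


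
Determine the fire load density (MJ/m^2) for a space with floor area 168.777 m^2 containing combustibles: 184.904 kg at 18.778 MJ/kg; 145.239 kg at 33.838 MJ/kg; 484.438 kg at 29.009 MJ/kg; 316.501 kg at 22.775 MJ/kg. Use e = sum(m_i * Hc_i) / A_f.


Total energy = 184.904*18.778 + 145.239*33.838 + 484.438*29.009 + 316.501*22.775
= 3472.127 + 4914.597 + 14053.06 + 7208.310
= 29648.10 MJ
e = 29648.10 / 168.777 = 175.66 MJ/m^2

175.66 MJ/m^2


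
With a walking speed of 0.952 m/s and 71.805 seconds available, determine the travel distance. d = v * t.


d = 0.952 * 71.805 = 68.358 m

68.358 m


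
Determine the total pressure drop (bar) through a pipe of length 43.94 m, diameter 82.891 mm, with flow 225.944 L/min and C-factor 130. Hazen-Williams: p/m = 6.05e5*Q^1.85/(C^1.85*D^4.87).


Q^1.85 = 22641
C^1.85 = 8143.2
D^4.87 = 2.2036e+09
p/m = 0.00076336 bar/m
p_total = 0.00076336 * 43.94 = 0.033542 bar

0.033542 bar
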